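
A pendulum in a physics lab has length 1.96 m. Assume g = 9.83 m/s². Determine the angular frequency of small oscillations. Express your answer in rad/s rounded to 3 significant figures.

ω = √(g/L) = √(9.83/1.96) = 2.24 rad/s.

2.24 rad/s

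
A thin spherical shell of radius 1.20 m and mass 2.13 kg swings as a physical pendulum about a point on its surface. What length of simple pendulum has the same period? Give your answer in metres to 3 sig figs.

2.00 m

The equivalent simple-pendulum length is L_eq = I/(md), where I is about the pivot and d = 1.200 m.
I_cm = (2/3)mR² = 2.045 kg·m², so I = I_cm + md² = 2.045 + 3.067 = 5.112 kg·m².
L_eq = 5.112/(2.13 × 1.200) = 2.00 m.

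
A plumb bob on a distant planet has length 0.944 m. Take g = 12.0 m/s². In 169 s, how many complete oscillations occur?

95

T = 2π√(L/g) = 2π√(0.944/12.0) = 1.762 s.
Number of complete oscillations = ⌊169/1.762⌋ = ⌊95.90⌋ = 95.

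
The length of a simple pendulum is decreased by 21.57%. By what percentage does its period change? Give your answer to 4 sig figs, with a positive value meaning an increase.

T ∝ √L, so T'/T = √(0.78430) = 0.88561.
Percentage change in T = (0.88561 − 1) × 100% = -11.44%.

-11.44%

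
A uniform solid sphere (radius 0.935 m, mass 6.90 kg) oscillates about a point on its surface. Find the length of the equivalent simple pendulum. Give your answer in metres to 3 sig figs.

1.31 m

The equivalent simple-pendulum length is L_eq = I/(md), where I is about the pivot and d = 0.9350 m.
I_cm = (2/5)mR² = 2.413 kg·m², so I = I_cm + md² = 2.413 + 6.032 = 8.445 kg·m².
L_eq = 8.445/(6.90 × 0.9350) = 1.31 m.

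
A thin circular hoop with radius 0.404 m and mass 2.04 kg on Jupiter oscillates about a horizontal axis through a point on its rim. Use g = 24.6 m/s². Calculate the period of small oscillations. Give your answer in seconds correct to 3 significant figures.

I_cm = mr² = 0.3330 kg·m². The pivot is at distance d = 0.404 m from the centre of mass.
By the parallel-axis theorem, I = I_cm + md² = 0.3330 + 0.3330 = 0.6659 kg·m².
T = 2π√(I/(mgd)) = 2π√(0.6659/(2.04 × 24.6 × 0.404)) = 1.14 s.

1.14 s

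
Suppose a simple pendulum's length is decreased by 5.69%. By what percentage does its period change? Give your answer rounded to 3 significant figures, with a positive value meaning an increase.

T ∝ √L, so T'/T = √(0.9431) = 0.9711.
Percentage change in T = (0.9711 − 1) × 100% = -2.89%.

-2.89%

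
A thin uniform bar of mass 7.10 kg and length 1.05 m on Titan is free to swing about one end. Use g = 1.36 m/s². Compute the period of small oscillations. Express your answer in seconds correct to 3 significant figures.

For a physical pendulum T = 2π√(I/(mgd)), with d = 0.5250 m from pivot to centre of mass.
I_cm = mL²/12 = 7.10 × 1.05²/12 = 0.6523 kg·m²; I = I_cm + md² = 0.6523 + 7.10 × 0.5250² = 2.609 kg·m².
T = 2π√(2.609/(7.10 × 1.36 × 0.5250)) = 4.51 s.

4.51 s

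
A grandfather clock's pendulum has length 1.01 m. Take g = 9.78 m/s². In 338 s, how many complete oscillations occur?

T = 2π√(L/g) = 2π√(1.01/9.78) = 2.019 s.
Number of complete oscillations = ⌊338/2.019⌋ = ⌊167.4⌋ = 167.

167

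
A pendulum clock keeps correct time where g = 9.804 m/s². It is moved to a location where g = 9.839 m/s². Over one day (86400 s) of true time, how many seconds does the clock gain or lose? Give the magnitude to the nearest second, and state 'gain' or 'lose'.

The clock's period scales as T ∝ 1/√g, so T'/T = √(9.804/9.839) = 0.998220.
In 86400 s of true time the clock registers 86400/0.998220 = 86554.1 s, so it gains 154 s.

gain 154 s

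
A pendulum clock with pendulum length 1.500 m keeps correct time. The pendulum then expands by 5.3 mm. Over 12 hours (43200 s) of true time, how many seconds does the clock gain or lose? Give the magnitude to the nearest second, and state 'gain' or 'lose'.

lose 76 s

T ∝ √L, so T'/T = √(1.50530/1.500) = 1.00177.
In 43200 s of true time the clock registers 43200/1.00177 = 43123.9 s, so it loses 76 s.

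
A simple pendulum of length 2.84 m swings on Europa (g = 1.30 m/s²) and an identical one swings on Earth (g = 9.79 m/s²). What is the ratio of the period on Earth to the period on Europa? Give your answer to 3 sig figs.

0.364

T ∝ 1/√g, so T₂/T₁ = √(g₁/g₂) = √(1.30/9.79) = 0.364.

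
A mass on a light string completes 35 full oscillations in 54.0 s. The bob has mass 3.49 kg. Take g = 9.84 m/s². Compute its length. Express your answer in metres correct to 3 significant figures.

0.593 m

T = 54.0/35 = 1.543 s.
From T = 2π√(L/g), L = gT²/(4π²) = 9.84 × 1.543²/(4π²) = 0.593 m.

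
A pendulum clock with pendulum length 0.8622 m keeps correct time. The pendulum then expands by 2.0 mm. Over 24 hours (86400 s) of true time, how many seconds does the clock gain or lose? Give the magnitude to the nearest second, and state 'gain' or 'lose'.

T ∝ √L, so T'/T = √(0.86420/0.8622) = 1.00116.
In 86400 s of true time the clock registers 86400/1.00116 = 86300.0 s, so it loses 100 s.

lose 100 s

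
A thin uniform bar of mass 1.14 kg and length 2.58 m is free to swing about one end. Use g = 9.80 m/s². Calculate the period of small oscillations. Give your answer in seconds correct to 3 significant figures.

2.63 s

For a physical pendulum T = 2π√(I/(mgd)), with d = 1.290 m from pivot to centre of mass.
I_cm = mL²/12 = 1.14 × 2.58²/12 = 0.6324 kg·m²; I = I_cm + md² = 0.6324 + 1.14 × 1.290² = 2.529 kg·m².
T = 2π√(2.529/(1.14 × 9.80 × 1.290)) = 2.63 s.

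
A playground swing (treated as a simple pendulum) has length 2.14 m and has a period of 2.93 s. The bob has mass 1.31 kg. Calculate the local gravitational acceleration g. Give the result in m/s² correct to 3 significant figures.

From T = 2π√(L/g), g = 4π²L/T² = 4π² × 2.14/2.930² = 9.84 m/s².

9.84 m/s²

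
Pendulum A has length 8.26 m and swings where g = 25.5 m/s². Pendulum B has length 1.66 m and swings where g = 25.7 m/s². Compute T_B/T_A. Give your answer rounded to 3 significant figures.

0.447

T = 2π√(L/g), so T_B/T_A = √((L_B/g_B)/(L_A/g_A)) = √((1.66/25.7)/(8.26/25.5)) = 0.447.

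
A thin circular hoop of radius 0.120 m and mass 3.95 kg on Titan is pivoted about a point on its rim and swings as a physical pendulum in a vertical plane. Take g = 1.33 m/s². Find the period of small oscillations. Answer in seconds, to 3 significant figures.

2.67 s

I_cm = mr² = 0.05688 kg·m². The pivot is at distance d = 0.120 m from the centre of mass.
By the parallel-axis theorem, I = I_cm + md² = 0.05688 + 0.05688 = 0.1138 kg·m².
T = 2π√(I/(mgd)) = 2π√(0.1138/(3.95 × 1.33 × 0.120)) = 2.67 s.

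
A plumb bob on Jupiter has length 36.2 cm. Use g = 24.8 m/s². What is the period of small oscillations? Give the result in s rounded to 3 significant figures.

0.759 s

T = 2π√(L/g) = 2π√(0.362/24.8) = 2π × 0.1208 = 0.759 s.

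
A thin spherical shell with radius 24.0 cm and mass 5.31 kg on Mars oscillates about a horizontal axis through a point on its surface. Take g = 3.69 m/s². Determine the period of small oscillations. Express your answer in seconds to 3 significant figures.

I_cm = (2/3)mr² = 0.2039 kg·m². The pivot is at distance d = 0.240 m from the centre of mass.
By the parallel-axis theorem, I = I_cm + md² = 0.2039 + 0.3059 = 0.5098 kg·m².
T = 2π√(I/(mgd)) = 2π√(0.5098/(5.31 × 3.69 × 0.240)) = 2.07 s.

2.07 s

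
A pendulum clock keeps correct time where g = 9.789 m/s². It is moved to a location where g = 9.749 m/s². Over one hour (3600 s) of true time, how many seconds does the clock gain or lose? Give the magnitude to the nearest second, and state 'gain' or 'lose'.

The clock's period scales as T ∝ 1/√g, so T'/T = √(9.789/9.749) = 1.00205.
In 3600 s of true time the clock registers 3600/1.00205 = 3592.6 s, so it loses 7 s.

lose 7 s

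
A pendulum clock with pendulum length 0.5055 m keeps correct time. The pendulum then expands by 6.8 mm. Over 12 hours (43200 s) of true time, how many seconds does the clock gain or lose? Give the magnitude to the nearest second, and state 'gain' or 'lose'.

lose 288 s

T ∝ √L, so T'/T = √(0.51230/0.5055) = 1.00670.
In 43200 s of true time the clock registers 43200/1.00670 = 42912.3 s, so it loses 288 s.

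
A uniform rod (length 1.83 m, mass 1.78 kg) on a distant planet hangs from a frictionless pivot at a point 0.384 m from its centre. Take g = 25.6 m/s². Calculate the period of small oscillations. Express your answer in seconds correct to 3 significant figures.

For a physical pendulum T = 2π√(I/(mgd)), with d = 0.3840 m from pivot to centre of mass.
I_cm = mL²/12 = 1.78 × 1.83²/12 = 0.4968 kg·m²; I = I_cm + md² = 0.4968 + 1.78 × 0.3840² = 0.7592 kg·m².
T = 2π√(0.7592/(1.78 × 25.6 × 0.3840)) = 1.31 s.

1.31 s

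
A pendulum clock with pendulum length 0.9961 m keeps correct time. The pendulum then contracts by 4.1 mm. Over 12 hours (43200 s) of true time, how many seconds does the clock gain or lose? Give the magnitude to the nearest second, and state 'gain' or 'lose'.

T ∝ √L, so T'/T = √(0.99200/0.9961) = 0.997940.
In 43200 s of true time the clock registers 43200/0.997940 = 43289.2 s, so it gains 89 s.

gain 89 s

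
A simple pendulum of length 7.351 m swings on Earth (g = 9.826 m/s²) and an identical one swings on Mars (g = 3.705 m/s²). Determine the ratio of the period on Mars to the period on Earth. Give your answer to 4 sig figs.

1.629

T ∝ 1/√g, so T₂/T₁ = √(g₁/g₂) = √(9.826/3.705) = 1.629.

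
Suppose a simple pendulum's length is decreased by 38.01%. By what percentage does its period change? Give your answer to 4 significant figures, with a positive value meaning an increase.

-21.27%

T ∝ √L, so T'/T = √(0.61990) = 0.78734.
Percentage change in T = (0.78734 − 1) × 100% = -21.27%.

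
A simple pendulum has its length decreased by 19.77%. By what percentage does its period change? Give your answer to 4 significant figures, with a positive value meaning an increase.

T ∝ √L, so T'/T = √(0.80230) = 0.89571.
Percentage change in T = (0.89571 − 1) × 100% = -10.43%.

-10.43%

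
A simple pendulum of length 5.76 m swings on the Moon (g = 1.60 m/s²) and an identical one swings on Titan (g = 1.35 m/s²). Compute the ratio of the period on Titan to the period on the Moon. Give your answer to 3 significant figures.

T ∝ 1/√g, so T₂/T₁ = √(g₁/g₂) = √(1.60/1.35) = 1.09.

1.09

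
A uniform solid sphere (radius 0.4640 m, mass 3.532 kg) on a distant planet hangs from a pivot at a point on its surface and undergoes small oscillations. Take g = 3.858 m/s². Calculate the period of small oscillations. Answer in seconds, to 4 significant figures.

I_cm = (2/5)mr² = 0.30417 kg·m². The pivot is at distance d = 0.4640 m from the centre of mass.
By the parallel-axis theorem, I = I_cm + md² = 0.30417 + 0.76043 = 1.0646 kg·m².
T = 2π√(I/(mgd)) = 2π√(1.0646/(3.532 × 3.858 × 0.4640)) = 2.578 s.

2.578 s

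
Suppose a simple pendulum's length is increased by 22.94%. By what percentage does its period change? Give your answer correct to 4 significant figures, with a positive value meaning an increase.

10.88%

T ∝ √L, so T'/T = √(1.2294) = 1.1088.
Percentage change in T = (1.1088 − 1) × 100% = 10.88%.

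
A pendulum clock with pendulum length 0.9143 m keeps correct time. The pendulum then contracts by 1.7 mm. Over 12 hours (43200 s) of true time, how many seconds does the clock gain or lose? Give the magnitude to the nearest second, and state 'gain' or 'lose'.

gain 40 s

T ∝ √L, so T'/T = √(0.91260/0.9143) = 0.999070.
In 43200 s of true time the clock registers 43200/0.999070 = 43240.2 s, so it gains 40 s.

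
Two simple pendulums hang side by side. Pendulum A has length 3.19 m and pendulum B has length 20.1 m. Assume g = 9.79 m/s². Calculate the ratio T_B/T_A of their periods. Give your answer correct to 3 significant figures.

2.51

T ∝ √L, so T_B/T_A = √(L_B/L_A) = √(20.1/3.19) = 2.51.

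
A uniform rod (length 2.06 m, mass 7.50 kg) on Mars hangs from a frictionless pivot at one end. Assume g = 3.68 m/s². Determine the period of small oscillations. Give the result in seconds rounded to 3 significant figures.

3.84 s

For a physical pendulum T = 2π√(I/(mgd)), with d = 1.030 m from pivot to centre of mass.
I_cm = mL²/12 = 7.50 × 2.06²/12 = 2.652 kg·m²; I = I_cm + md² = 2.652 + 7.50 × 1.030² = 10.61 kg·m².
T = 2π√(10.61/(7.50 × 3.68 × 1.030)) = 3.84 s.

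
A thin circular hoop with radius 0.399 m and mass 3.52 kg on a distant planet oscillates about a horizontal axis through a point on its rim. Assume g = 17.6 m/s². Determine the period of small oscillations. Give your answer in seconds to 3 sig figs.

I_cm = mr² = 0.5604 kg·m². The pivot is at distance d = 0.399 m from the centre of mass.
By the parallel-axis theorem, I = I_cm + md² = 0.5604 + 0.5604 = 1.121 kg·m².
T = 2π√(I/(mgd)) = 2π√(1.121/(3.52 × 17.6 × 0.399)) = 1.34 s.

1.34 s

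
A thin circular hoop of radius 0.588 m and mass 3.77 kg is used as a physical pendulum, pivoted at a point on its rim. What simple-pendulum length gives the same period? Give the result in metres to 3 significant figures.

1.18 m

The equivalent simple-pendulum length is L_eq = I/(md), where I is about the pivot and d = 0.5880 m.
I_cm = mR² = 1.303 kg·m², so I = I_cm + md² = 1.303 + 1.303 = 2.607 kg·m².
L_eq = 2.607/(3.77 × 0.5880) = 1.18 m.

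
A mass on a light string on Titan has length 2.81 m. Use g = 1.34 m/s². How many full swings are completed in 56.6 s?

6

T = 2π√(L/g) = 2π√(2.81/1.34) = 9.099 s.
Number of complete oscillations = ⌊56.6/9.099⌋ = ⌊6.221⌋ = 6.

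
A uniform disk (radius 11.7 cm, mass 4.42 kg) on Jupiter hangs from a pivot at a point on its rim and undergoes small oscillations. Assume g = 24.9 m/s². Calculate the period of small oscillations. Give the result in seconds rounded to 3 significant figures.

0.527 s

I_cm = ½mr² = 0.03025 kg·m². The pivot is at distance d = 0.117 m from the centre of mass.
By the parallel-axis theorem, I = I_cm + md² = 0.03025 + 0.06051 = 0.09076 kg·m².
T = 2π√(I/(mgd)) = 2π√(0.09076/(4.42 × 24.9 × 0.117)) = 0.527 s.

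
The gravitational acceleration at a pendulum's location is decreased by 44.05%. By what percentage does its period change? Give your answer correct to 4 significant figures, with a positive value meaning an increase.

T ∝ 1/√g, so T'/T = 1/√(0.55950) = 1.3369.
Percentage change in T = (1.3369 − 1) × 100% = 33.69%.

33.69%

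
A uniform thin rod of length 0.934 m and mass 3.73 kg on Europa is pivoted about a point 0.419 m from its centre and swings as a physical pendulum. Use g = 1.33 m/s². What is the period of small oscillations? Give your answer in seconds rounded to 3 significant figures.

4.19 s

For a physical pendulum T = 2π√(I/(mgd)), with d = 0.4190 m from pivot to centre of mass.
I_cm = mL²/12 = 3.73 × 0.934²/12 = 0.2712 kg·m²; I = I_cm + md² = 0.2712 + 3.73 × 0.4190² = 0.9260 kg·m².
T = 2π√(0.9260/(3.73 × 1.33 × 0.4190)) = 4.19 s.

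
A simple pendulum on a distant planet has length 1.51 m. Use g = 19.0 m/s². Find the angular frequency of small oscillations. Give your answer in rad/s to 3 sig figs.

ω = √(g/L) = √(19.0/1.51) = 3.55 rad/s.

3.55 rad/s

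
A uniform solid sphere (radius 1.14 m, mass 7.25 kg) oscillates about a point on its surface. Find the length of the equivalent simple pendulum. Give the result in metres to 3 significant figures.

The equivalent simple-pendulum length is L_eq = I/(md), where I is about the pivot and d = 1.140 m.
I_cm = (2/5)mR² = 3.769 kg·m², so I = I_cm + md² = 3.769 + 9.422 = 13.19 kg·m².
L_eq = 13.19/(7.25 × 1.140) = 1.60 m.

1.60 m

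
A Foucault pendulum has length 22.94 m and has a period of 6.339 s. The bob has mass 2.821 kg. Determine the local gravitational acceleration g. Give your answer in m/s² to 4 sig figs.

From T = 2π√(L/g), g = 4π²L/T² = 4π² × 22.94/6.3390² = 22.54 m/s².

22.54 m/s²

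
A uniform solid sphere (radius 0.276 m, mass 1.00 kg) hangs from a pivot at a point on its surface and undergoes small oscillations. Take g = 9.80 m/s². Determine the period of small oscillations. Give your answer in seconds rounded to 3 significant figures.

1.25 s

I_cm = (2/5)mr² = 0.03047 kg·m². The pivot is at distance d = 0.276 m from the centre of mass.
By the parallel-axis theorem, I = I_cm + md² = 0.03047 + 0.07618 = 0.1066 kg·m².
T = 2π√(I/(mgd)) = 2π√(0.1066/(1.00 × 9.80 × 0.276)) = 1.25 s.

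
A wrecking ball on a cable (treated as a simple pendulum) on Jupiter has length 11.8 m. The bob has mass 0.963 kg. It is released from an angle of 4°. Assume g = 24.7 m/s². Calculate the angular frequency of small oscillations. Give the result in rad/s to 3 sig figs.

ω = √(g/L) = √(24.7/11.8) = 1.45 rad/s.

1.45 rad/s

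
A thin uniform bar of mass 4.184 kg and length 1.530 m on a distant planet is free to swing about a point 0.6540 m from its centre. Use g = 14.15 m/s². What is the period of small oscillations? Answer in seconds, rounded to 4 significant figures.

1.630 s

For a physical pendulum T = 2π√(I/(mgd)), with d = 0.65400 m from pivot to centre of mass.
I_cm = mL²/12 = 4.184 × 1.530²/12 = 0.81619 kg·m²; I = I_cm + md² = 0.81619 + 4.184 × 0.65400² = 2.6058 kg·m².
T = 2π√(2.6058/(4.184 × 14.15 × 0.65400)) = 1.630 s.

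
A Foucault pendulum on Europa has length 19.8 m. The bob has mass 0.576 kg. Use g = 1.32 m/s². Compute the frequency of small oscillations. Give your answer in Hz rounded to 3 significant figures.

0.0411 Hz

T = 2π√(L/g) = 2π√(19.8/1.32) = 24.33 s, so f = 1/T = 0.0411 Hz.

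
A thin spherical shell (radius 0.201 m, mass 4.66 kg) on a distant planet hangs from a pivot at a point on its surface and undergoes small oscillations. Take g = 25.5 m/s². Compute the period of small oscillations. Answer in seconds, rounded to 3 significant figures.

I_cm = (2/3)mr² = 0.1255 kg·m². The pivot is at distance d = 0.201 m from the centre of mass.
By the parallel-axis theorem, I = I_cm + md² = 0.1255 + 0.1883 = 0.3138 kg·m².
T = 2π√(I/(mgd)) = 2π√(0.3138/(4.66 × 25.5 × 0.201)) = 0.720 s.

0.720 s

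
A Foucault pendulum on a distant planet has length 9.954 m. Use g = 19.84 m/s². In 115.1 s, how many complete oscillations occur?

25

T = 2π√(L/g) = 2π√(9.954/19.84) = 4.4505 s.
Number of complete oscillations = ⌊115.1/4.4505⌋ = ⌊25.862⌋ = 25.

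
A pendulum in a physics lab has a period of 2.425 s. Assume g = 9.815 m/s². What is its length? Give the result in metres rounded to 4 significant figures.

1.462 m

From T = 2π√(L/g), L = gT²/(4π²) = 9.815 × 2.4250²/(4π²) = 1.462 m.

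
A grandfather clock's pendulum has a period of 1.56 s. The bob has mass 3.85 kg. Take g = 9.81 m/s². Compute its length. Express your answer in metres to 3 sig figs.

From T = 2π√(L/g), L = gT²/(4π²) = 9.81 × 1.560²/(4π²) = 0.605 m.

0.605 m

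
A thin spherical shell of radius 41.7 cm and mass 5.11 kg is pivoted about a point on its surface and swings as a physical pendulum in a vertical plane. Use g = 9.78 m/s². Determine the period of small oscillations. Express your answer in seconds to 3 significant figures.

1.67 s

I_cm = (2/3)mr² = 0.5924 kg·m². The pivot is at distance d = 0.417 m from the centre of mass.
By the parallel-axis theorem, I = I_cm + md² = 0.5924 + 0.8886 = 1.481 kg·m².
T = 2π√(I/(mgd)) = 2π√(1.481/(5.11 × 9.78 × 0.417)) = 1.67 s.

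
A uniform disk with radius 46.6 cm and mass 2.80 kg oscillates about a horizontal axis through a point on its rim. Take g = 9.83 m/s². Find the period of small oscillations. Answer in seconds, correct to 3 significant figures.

I_cm = ½mr² = 0.3040 kg·m². The pivot is at distance d = 0.466 m from the centre of mass.
By the parallel-axis theorem, I = I_cm + md² = 0.3040 + 0.6080 = 0.9121 kg·m².
T = 2π√(I/(mgd)) = 2π√(0.9121/(2.80 × 9.83 × 0.466)) = 1.68 s.

1.68 s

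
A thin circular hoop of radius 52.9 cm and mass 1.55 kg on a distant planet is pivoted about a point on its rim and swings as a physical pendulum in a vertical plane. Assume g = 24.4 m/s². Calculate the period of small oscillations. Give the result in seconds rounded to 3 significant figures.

I_cm = mr² = 0.4338 kg·m². The pivot is at distance d = 0.529 m from the centre of mass.
By the parallel-axis theorem, I = I_cm + md² = 0.4338 + 0.4338 = 0.8675 kg·m².
T = 2π√(I/(mgd)) = 2π√(0.8675/(1.55 × 24.4 × 0.529)) = 1.31 s.

1.31 s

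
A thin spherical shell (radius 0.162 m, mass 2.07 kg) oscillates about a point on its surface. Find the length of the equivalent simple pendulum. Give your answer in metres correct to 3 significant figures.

0.270 m

The equivalent simple-pendulum length is L_eq = I/(md), where I is about the pivot and d = 0.1620 m.
I_cm = (2/3)mR² = 0.03622 kg·m², so I = I_cm + md² = 0.03622 + 0.05433 = 0.09054 kg·m².
L_eq = 0.09054/(2.07 × 0.1620) = 0.270 m.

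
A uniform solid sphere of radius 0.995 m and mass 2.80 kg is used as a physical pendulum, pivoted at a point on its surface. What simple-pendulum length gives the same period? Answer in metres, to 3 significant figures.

The equivalent simple-pendulum length is L_eq = I/(md), where I is about the pivot and d = 0.9950 m.
I_cm = (2/5)mR² = 1.109 kg·m², so I = I_cm + md² = 1.109 + 2.772 = 3.881 kg·m².
L_eq = 3.881/(2.80 × 0.9950) = 1.39 m.

1.39 m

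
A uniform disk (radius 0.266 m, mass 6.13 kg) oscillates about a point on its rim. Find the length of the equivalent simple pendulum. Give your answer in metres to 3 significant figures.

The equivalent simple-pendulum length is L_eq = I/(md), where I is about the pivot and d = 0.2660 m.
I_cm = ½mR² = 0.2169 kg·m², so I = I_cm + md² = 0.2169 + 0.4337 = 0.6506 kg·m².
L_eq = 0.6506/(6.13 × 0.2660) = 0.399 m.

0.399 m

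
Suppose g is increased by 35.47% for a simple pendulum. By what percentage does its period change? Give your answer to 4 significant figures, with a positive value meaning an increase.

T ∝ 1/√g, so T'/T = 1/√(1.3547) = 0.85917.
Percentage change in T = (0.85917 − 1) × 100% = -14.08%.

-14.08%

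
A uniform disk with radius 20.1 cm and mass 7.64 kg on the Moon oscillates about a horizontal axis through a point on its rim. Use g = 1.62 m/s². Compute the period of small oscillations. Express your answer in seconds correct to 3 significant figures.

I_cm = ½mr² = 0.1543 kg·m². The pivot is at distance d = 0.201 m from the centre of mass.
By the parallel-axis theorem, I = I_cm + md² = 0.1543 + 0.3087 = 0.4630 kg·m².
T = 2π√(I/(mgd)) = 2π√(0.4630/(7.64 × 1.62 × 0.201)) = 2.71 s.

2.71 s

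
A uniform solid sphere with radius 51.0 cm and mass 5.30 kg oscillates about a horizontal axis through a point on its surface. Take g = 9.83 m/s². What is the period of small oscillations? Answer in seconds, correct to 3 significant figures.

I_cm = (2/5)mr² = 0.5514 kg·m². The pivot is at distance d = 0.510 m from the centre of mass.
By the parallel-axis theorem, I = I_cm + md² = 0.5514 + 1.379 = 1.930 kg·m².
T = 2π√(I/(mgd)) = 2π√(1.930/(5.30 × 9.83 × 0.510)) = 1.69 s.

1.69 s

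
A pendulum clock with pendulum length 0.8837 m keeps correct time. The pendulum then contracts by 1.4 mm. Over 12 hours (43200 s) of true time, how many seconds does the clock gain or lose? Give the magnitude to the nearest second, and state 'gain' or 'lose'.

T ∝ √L, so T'/T = √(0.88230/0.8837) = 0.999208.
In 43200 s of true time the clock registers 43200/0.999208 = 43234.3 s, so it gains 34 s.

gain 34 s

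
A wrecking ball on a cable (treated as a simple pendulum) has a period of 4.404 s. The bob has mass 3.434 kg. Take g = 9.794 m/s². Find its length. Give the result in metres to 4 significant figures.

4.812 m

From T = 2π√(L/g), L = gT²/(4π²) = 9.794 × 4.4040²/(4π²) = 4.812 m.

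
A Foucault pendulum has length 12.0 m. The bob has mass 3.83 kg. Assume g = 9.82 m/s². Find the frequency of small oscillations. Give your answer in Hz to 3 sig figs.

0.144 Hz

T = 2π√(L/g) = 2π√(12.0/9.82) = 6.946 s, so f = 1/T = 0.144 Hz.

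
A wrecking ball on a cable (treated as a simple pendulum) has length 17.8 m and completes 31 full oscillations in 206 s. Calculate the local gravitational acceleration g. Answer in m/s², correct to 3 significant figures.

T = 206/31 = 6.645 s.
From T = 2π√(L/g), g = 4π²L/T² = 4π² × 17.8/6.645² = 15.9 m/s².

15.9 m/s²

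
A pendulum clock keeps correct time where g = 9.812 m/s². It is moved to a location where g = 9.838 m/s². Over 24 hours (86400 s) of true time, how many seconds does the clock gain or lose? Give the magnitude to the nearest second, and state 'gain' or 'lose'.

gain 114 s

The clock's period scales as T ∝ 1/√g, so T'/T = √(9.812/9.838) = 0.998678.
In 86400 s of true time the clock registers 86400/0.998678 = 86514.4 s, so it gains 114 s.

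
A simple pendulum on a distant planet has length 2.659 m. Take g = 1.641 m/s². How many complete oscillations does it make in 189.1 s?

23

T = 2π√(L/g) = 2π√(2.659/1.641) = 7.9981 s.
Number of complete oscillations = ⌊189.1/7.9981⌋ = ⌊23.643⌋ = 23.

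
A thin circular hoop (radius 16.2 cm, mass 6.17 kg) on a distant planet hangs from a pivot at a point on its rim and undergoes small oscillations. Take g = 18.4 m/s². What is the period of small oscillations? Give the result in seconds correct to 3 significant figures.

I_cm = mr² = 0.1619 kg·m². The pivot is at distance d = 0.162 m from the centre of mass.
By the parallel-axis theorem, I = I_cm + md² = 0.1619 + 0.1619 = 0.3239 kg·m².
T = 2π√(I/(mgd)) = 2π√(0.3239/(6.17 × 18.4 × 0.162)) = 0.834 s.

0.834 s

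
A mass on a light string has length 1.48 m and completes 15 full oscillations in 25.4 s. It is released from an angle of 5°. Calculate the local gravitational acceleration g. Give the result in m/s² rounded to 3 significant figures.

20.4 m/s²

T = 25.4/15 = 1.693 s.
From T = 2π√(L/g), g = 4π²L/T² = 4π² × 1.48/1.693² = 20.4 m/s².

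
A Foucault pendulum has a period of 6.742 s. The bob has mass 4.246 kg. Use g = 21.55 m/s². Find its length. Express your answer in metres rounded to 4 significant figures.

24.81 m

From T = 2π√(L/g), L = gT²/(4π²) = 21.55 × 6.7420²/(4π²) = 24.81 m.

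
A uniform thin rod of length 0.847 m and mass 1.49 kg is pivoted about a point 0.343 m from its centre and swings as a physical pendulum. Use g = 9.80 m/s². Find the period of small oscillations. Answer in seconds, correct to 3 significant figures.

1.44 s

For a physical pendulum T = 2π√(I/(mgd)), with d = 0.3430 m from pivot to centre of mass.
I_cm = mL²/12 = 1.49 × 0.847²/12 = 0.08908 kg·m²; I = I_cm + md² = 0.08908 + 1.49 × 0.3430² = 0.2644 kg·m².
T = 2π√(0.2644/(1.49 × 9.80 × 0.3430)) = 1.44 s.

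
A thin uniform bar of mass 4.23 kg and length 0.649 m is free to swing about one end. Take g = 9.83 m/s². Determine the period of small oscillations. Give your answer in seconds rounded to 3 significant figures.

For a physical pendulum T = 2π√(I/(mgd)), with d = 0.3245 m from pivot to centre of mass.
I_cm = mL²/12 = 4.23 × 0.649²/12 = 0.1485 kg·m²; I = I_cm + md² = 0.1485 + 4.23 × 0.3245² = 0.5939 kg·m².
T = 2π√(0.5939/(4.23 × 9.83 × 0.3245)) = 1.32 s.

1.32 s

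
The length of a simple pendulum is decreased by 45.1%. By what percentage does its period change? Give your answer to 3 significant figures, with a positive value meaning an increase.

T ∝ √L, so T'/T = √(0.5490) = 0.7409.
Percentage change in T = (0.7409 − 1) × 100% = -25.9%.

-25.9%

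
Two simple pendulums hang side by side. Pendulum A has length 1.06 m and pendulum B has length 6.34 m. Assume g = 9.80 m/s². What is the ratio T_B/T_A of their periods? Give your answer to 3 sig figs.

2.45

T ∝ √L, so T_B/T_A = √(L_B/L_A) = √(6.34/1.06) = 2.45.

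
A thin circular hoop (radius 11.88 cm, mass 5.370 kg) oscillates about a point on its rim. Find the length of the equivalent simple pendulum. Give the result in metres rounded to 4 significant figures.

The equivalent simple-pendulum length is L_eq = I/(md), where I is about the pivot and d = 0.11880 m.
I_cm = mR² = 0.075789 kg·m², so I = I_cm + md² = 0.075789 + 0.075789 = 0.15158 kg·m².
L_eq = 0.15158/(5.370 × 0.11880) = 0.2376 m.

0.2376 m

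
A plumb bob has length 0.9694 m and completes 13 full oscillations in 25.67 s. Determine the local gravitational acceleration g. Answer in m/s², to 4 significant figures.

T = 25.67/13 = 1.9746 s.
From T = 2π√(L/g), g = 4π²L/T² = 4π² × 0.9694/1.9746² = 9.815 m/s².

9.815 m/s²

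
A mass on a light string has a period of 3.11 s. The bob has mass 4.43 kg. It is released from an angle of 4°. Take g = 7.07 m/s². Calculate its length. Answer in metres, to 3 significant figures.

1.73 m

From T = 2π√(L/g), L = gT²/(4π²) = 7.07 × 3.110²/(4π²) = 1.73 m.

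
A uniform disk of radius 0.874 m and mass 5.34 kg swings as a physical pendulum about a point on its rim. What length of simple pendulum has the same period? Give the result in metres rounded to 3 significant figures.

The equivalent simple-pendulum length is L_eq = I/(md), where I is about the pivot and d = 0.8740 m.
I_cm = ½mR² = 2.040 kg·m², so I = I_cm + md² = 2.040 + 4.079 = 6.119 kg·m².
L_eq = 6.119/(5.34 × 0.8740) = 1.31 m.

1.31 m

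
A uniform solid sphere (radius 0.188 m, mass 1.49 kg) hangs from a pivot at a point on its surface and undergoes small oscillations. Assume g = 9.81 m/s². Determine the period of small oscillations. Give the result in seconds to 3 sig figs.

I_cm = (2/5)mr² = 0.02107 kg·m². The pivot is at distance d = 0.188 m from the centre of mass.
By the parallel-axis theorem, I = I_cm + md² = 0.02107 + 0.05266 = 0.07373 kg·m².
T = 2π√(I/(mgd)) = 2π√(0.07373/(1.49 × 9.81 × 0.188)) = 1.03 s.

1.03 s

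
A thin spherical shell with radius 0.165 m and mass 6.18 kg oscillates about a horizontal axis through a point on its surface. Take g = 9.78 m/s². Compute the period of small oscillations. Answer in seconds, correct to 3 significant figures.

1.05 s

I_cm = (2/3)mr² = 0.1122 kg·m². The pivot is at distance d = 0.165 m from the centre of mass.
By the parallel-axis theorem, I = I_cm + md² = 0.1122 + 0.1683 = 0.2804 kg·m².
T = 2π√(I/(mgd)) = 2π√(0.2804/(6.18 × 9.78 × 0.165)) = 1.05 s.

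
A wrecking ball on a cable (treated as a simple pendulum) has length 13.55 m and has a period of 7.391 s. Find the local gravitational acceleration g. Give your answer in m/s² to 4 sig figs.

From T = 2π√(L/g), g = 4π²L/T² = 4π² × 13.55/7.3910² = 9.792 m/s².

9.792 m/s²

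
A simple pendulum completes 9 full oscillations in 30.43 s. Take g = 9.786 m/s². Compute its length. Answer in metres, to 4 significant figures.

T = 30.43/9 = 3.3811 s.
From T = 2π√(L/g), L = gT²/(4π²) = 9.786 × 3.3811²/(4π²) = 2.834 m.

2.834 m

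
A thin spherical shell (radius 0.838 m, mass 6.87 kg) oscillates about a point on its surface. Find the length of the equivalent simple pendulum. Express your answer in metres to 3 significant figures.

The equivalent simple-pendulum length is L_eq = I/(md), where I is about the pivot and d = 0.8380 m.
I_cm = (2/3)mR² = 3.216 kg·m², so I = I_cm + md² = 3.216 + 4.824 = 8.041 kg·m².
L_eq = 8.041/(6.87 × 0.8380) = 1.40 m.

1.40 m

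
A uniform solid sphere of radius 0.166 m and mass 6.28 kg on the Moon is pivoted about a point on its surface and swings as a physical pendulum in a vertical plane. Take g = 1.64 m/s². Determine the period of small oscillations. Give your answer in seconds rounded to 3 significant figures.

2.37 s

I_cm = (2/5)mr² = 0.06922 kg·m². The pivot is at distance d = 0.166 m from the centre of mass.
By the parallel-axis theorem, I = I_cm + md² = 0.06922 + 0.1731 = 0.2423 kg·m².
T = 2π√(I/(mgd)) = 2π√(0.2423/(6.28 × 1.64 × 0.166)) = 2.37 s.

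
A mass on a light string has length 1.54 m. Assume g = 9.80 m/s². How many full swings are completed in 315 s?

126

T = 2π√(L/g) = 2π√(1.54/9.80) = 2.491 s.
Number of complete oscillations = ⌊315/2.491⌋ = ⌊126.5⌋ = 126.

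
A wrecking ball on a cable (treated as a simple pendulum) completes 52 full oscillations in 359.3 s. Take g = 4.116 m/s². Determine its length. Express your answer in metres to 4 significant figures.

4.978 m

T = 359.3/52 = 6.9096 s.
From T = 2π√(L/g), L = gT²/(4π²) = 4.116 × 6.9096²/(4π²) = 4.978 m.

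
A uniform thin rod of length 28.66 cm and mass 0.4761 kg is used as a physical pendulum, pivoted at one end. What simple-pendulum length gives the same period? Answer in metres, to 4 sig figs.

0.1911 m

The equivalent simple-pendulum length is L_eq = I/(md), where I is about the pivot and d = 0.14330 m.
I_cm = (1/12)mL² = 0.0032589 kg·m², so I = I_cm + md² = 0.0032589 + 0.0097767 = 0.013036 kg·m².
L_eq = 0.013036/(0.4761 × 0.14330) = 0.1911 m.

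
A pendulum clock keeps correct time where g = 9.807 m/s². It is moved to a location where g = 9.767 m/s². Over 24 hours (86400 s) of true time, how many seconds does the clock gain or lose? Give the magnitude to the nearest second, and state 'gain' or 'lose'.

lose 176 s

The clock's period scales as T ∝ 1/√g, so T'/T = √(9.807/9.767) = 1.00205.
In 86400 s of true time the clock registers 86400/1.00205 = 86223.6 s, so it loses 176 s.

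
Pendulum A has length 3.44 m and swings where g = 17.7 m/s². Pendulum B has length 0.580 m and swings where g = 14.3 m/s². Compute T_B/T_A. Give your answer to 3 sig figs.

T = 2π√(L/g), so T_B/T_A = √((L_B/g_B)/(L_A/g_A)) = √((0.580/14.3)/(3.44/17.7)) = 0.457.

0.457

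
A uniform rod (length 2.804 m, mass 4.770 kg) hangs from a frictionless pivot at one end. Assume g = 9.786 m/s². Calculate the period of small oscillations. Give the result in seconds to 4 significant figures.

2.746 s

For a physical pendulum T = 2π√(I/(mgd)), with d = 1.4020 m from pivot to centre of mass.
I_cm = mL²/12 = 4.770 × 2.804²/12 = 3.1253 kg·m²; I = I_cm + md² = 3.1253 + 4.770 × 1.4020² = 12.501 kg·m².
T = 2π√(12.501/(4.770 × 9.786 × 1.4020)) = 2.746 s.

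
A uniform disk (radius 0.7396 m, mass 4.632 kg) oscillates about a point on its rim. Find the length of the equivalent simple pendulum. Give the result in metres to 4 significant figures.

1.109 m

The equivalent simple-pendulum length is L_eq = I/(md), where I is about the pivot and d = 0.73960 m.
I_cm = ½mR² = 1.2669 kg·m², so I = I_cm + md² = 1.2669 + 2.5337 = 3.8006 kg·m².
L_eq = 3.8006/(4.632 × 0.73960) = 1.109 m.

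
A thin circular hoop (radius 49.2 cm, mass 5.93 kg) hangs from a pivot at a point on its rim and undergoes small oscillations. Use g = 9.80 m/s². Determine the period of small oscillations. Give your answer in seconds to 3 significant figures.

1.99 s

I_cm = mr² = 1.435 kg·m². The pivot is at distance d = 0.492 m from the centre of mass.
By the parallel-axis theorem, I = I_cm + md² = 1.435 + 1.435 = 2.871 kg·m².
T = 2π√(I/(mgd)) = 2π√(2.871/(5.93 × 9.80 × 0.492)) = 1.99 s.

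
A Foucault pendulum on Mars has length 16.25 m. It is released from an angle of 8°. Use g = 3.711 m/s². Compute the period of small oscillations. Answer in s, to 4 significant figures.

T = 2π√(L/g) = 2π√(16.25/3.711) = 2π × 2.0926 = 13.15 s.

13.15 s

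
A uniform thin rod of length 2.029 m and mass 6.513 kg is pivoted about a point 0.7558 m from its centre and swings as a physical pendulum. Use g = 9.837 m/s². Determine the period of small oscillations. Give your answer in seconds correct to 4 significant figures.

2.203 s

For a physical pendulum T = 2π√(I/(mgd)), with d = 0.75580 m from pivot to centre of mass.
I_cm = mL²/12 = 6.513 × 2.029²/12 = 2.2344 kg·m²; I = I_cm + md² = 2.2344 + 6.513 × 0.75580² = 5.9549 kg·m².
T = 2π√(5.9549/(6.513 × 9.837 × 0.75580)) = 2.203 s.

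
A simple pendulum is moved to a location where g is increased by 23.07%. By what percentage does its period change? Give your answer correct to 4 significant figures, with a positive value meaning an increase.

-9.859%

T ∝ 1/√g, so T'/T = 1/√(1.2307) = 0.90141.
Percentage change in T = (0.90141 − 1) × 100% = -9.859%.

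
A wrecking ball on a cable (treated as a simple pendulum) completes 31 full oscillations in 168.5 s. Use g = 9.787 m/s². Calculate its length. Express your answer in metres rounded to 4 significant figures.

7.324 m

T = 168.5/31 = 5.4355 s.
From T = 2π√(L/g), L = gT²/(4π²) = 9.787 × 5.4355²/(4π²) = 7.324 m.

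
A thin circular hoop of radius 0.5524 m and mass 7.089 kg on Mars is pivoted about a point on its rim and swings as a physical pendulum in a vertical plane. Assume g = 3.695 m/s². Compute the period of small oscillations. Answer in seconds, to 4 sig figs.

3.436 s

I_cm = mr² = 2.1632 kg·m². The pivot is at distance d = 0.5524 m from the centre of mass.
By the parallel-axis theorem, I = I_cm + md² = 2.1632 + 2.1632 = 4.3264 kg·m².
T = 2π√(I/(mgd)) = 2π√(4.3264/(7.089 × 3.695 × 0.5524)) = 3.436 s.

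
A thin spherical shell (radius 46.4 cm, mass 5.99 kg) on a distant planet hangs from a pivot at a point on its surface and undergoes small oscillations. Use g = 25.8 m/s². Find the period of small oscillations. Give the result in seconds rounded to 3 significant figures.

1.09 s

I_cm = (2/3)mr² = 0.8597 kg·m². The pivot is at distance d = 0.464 m from the centre of mass.
By the parallel-axis theorem, I = I_cm + md² = 0.8597 + 1.290 = 2.149 kg·m².
T = 2π√(I/(mgd)) = 2π√(2.149/(5.99 × 25.8 × 0.464)) = 1.09 s.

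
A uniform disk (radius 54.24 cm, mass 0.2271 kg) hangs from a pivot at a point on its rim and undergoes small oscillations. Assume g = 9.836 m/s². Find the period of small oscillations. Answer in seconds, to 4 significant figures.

I_cm = ½mr² = 0.033406 kg·m². The pivot is at distance d = 0.5424 m from the centre of mass.
By the parallel-axis theorem, I = I_cm + md² = 0.033406 + 0.066812 = 0.10022 kg·m².
T = 2π√(I/(mgd)) = 2π√(0.10022/(0.2271 × 9.836 × 0.5424)) = 1.807 s.

1.807 s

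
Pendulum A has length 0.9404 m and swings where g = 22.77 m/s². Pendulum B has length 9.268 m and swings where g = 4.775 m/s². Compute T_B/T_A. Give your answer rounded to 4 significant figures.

6.855

T = 2π√(L/g), so T_B/T_A = √((L_B/g_B)/(L_A/g_A)) = √((9.268/4.775)/(0.9404/22.77)) = 6.855.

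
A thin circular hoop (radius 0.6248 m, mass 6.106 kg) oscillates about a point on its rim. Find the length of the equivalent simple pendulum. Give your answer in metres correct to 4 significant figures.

The equivalent simple-pendulum length is L_eq = I/(md), where I is about the pivot and d = 0.62480 m.
I_cm = mR² = 2.3836 kg·m², so I = I_cm + md² = 2.3836 + 2.3836 = 4.7673 kg·m².
L_eq = 4.7673/(6.106 × 0.62480) = 1.250 m.

1.250 m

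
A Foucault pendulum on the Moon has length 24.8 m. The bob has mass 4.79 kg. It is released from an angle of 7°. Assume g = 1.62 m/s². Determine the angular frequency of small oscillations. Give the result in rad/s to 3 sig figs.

ω = √(g/L) = √(1.62/24.8) = 0.256 rad/s.

0.256 rad/s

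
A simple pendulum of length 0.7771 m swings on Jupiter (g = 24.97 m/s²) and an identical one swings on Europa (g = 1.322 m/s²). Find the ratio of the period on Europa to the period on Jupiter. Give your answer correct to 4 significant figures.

T ∝ 1/√g, so T₂/T₁ = √(g₁/g₂) = √(24.97/1.322) = 4.346.

4.346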